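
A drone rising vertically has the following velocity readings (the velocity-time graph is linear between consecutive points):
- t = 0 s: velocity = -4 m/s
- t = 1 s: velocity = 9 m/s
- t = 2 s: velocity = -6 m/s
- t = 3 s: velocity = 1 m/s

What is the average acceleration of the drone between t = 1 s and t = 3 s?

Average acceleration = Δv/Δt = (1 − 9)/(3 − 1) = -4 m/s².

-4 m/s²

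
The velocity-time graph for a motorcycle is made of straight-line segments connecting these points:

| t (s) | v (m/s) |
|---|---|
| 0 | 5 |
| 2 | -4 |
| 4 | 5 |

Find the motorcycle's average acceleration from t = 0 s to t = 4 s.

0 m/s²

Average acceleration = Δv/Δt = (5 − 5)/(4 − 0) = 0 m/s².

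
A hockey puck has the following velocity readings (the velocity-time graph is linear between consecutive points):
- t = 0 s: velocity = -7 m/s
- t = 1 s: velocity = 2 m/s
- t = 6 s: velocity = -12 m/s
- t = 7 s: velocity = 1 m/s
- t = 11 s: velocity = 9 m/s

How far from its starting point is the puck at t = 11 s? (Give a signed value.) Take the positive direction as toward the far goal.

Net displacement equals the area under the velocity-time graph (areas below the axis count negative).
0–1 s: ½(-7 + 2)(1) = -2.5 m
1–6 s: ½(2 + -12)(5) = -25 m
6–7 s: ½(-12 + 1)(1) = -5.5 m
7–11 s: ½(1 + 9)(4) = 20 m
Net displacement = -13 m

-13 m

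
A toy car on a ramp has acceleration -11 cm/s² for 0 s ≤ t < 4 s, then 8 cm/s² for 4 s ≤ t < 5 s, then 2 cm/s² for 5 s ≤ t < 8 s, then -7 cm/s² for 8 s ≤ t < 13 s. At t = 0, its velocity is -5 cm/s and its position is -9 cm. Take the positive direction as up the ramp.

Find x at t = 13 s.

On each constant-a segment, Δv = aΔt and Δx = v₀Δt + ½aΔt²; chain segment to segment.
0–4 s: v starts -5 cm/s; Δx = -5·4 + ½·-11·4² = -108 cm; v ends -49 cm/s.
4–5 s: v starts -49 cm/s; Δx = -49·1 + ½·8·1² = -45 cm; v ends -41 cm/s.
5–8 s: v starts -41 cm/s; Δx = -41·3 + ½·2·3² = -114 cm; v ends -35 cm/s.
8–13 s: v starts -35 cm/s; Δx = -35·5 + ½·-7·5² = -262.5 cm; v ends -70 cm/s.
x(13) = -9 + Σ Δx = -538.5 cm.

-538.5 cm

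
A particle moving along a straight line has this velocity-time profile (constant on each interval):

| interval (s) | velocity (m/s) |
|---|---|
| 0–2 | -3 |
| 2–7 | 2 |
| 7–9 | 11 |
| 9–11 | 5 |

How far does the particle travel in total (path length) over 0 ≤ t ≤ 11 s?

48 m

Distance (not displacement) is the total path length: add the absolute areas under v-t.
0–2 s: |-3| × 2 = 6 m
2–7 s: |2| × 5 = 10 m
7–9 s: |11| × 2 = 22 m
9–11 s: |5| × 2 = 10 m
Total distance = 48 m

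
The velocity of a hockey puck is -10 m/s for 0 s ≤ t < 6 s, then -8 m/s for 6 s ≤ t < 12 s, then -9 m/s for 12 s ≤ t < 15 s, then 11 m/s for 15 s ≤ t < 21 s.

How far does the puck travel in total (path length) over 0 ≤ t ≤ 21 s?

201 m

Distance (not displacement) is the total path length: add the absolute areas under v-t.
0–6 s: |-10| × 6 = 60 m
6–12 s: |-8| × 6 = 48 m
12–15 s: |-9| × 3 = 27 m
15–21 s: |11| × 6 = 66 m
Total distance = 201 m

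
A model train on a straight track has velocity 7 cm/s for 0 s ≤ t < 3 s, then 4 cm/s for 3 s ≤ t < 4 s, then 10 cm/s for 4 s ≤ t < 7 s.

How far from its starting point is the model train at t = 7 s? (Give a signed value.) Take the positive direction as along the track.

55 cm

Displacement is the signed area under the v-t curve.
0–3 s: 7 × 3 = 21 cm
3–4 s: 4 × 1 = 4 cm
4–7 s: 10 × 3 = 30 cm
Net displacement = 55 cm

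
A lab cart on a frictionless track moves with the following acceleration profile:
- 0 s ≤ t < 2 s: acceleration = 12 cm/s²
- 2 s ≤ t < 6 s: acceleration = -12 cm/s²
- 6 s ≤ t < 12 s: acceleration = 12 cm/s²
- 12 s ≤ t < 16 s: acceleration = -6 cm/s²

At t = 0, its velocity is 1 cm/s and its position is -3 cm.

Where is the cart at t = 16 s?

253 cm

On each constant-a segment, Δv = aΔt and Δx = v₀Δt + ½aΔt²; chain segment to segment.
0–2 s: v starts 1 cm/s; Δx = 1·2 + ½·12·2² = 26 cm; v ends 25 cm/s.
2–6 s: v starts 25 cm/s; Δx = 25·4 + ½·-12·4² = 4 cm; v ends -23 cm/s.
6–12 s: v starts -23 cm/s; Δx = -23·6 + ½·12·6² = 78 cm; v ends 49 cm/s.
12–16 s: v starts 49 cm/s; Δx = 49·4 + ½·-6·4² = 148 cm; v ends 25 cm/s.
x(16) = -3 + Σ Δx = 253 cm.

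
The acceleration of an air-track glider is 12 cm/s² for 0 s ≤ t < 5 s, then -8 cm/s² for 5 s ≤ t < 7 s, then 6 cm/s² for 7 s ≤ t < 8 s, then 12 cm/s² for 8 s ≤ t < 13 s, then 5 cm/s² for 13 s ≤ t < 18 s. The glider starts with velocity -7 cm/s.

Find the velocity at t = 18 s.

128 cm/s

Δv equals the area under the a-t graph; then v = v₀ + Δv.
0–5 s: 12 × 5 = 60 cm/s
5–7 s: -8 × 2 = -16 cm/s
7–8 s: 6 × 1 = 6 cm/s
8–13 s: 12 × 5 = 60 cm/s
13–18 s: 5 × 5 = 25 cm/s
Δv = 135 cm/s, so v(18) = -7 + (135) = 128 cm/s.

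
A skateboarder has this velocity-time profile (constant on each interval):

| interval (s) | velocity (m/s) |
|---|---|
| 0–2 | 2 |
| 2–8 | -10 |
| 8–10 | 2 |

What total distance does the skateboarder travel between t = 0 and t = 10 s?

68 m

Distance (not displacement) is the total path length: add the absolute areas under v-t.
0–2 s: |2| × 2 = 4 m
2–8 s: |-10| × 6 = 60 m
8–10 s: |2| × 2 = 4 m
Total distance = 68 m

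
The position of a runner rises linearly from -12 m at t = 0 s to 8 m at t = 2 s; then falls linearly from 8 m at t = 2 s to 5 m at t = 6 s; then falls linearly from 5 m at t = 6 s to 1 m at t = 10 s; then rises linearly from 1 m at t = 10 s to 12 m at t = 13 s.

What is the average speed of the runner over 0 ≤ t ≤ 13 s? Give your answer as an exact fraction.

Average speed = (total path length)/(elapsed time); on a piecewise-linear x-t graph the path length is Σ|Δx|.
0–2 s: |Δx| = |8 − -12| = 20 m
2–6 s: |Δx| = |5 − 8| = 3 m
6–10 s: |Δx| = |1 − 5| = 4 m
10–13 s: |Δx| = |12 − 1| = 11 m
Total path = 38 m; average speed = 38/13 = 38/13 m/s.

38/13 m/s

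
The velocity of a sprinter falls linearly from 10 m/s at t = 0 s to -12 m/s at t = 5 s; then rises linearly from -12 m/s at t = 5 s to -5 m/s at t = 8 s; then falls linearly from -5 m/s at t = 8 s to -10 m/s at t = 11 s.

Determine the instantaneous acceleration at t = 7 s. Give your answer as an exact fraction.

Acceleration is the slope of the v-t graph on 5–8 s: (-5 − -12)/(8 − 5) = 7/3 m/s².

7/3 m/s²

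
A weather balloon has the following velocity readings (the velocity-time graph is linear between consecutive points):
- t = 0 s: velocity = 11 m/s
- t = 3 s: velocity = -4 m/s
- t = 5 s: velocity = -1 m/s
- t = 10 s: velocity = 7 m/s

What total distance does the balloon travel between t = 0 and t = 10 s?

Total distance travelled is ∫|v| dt — sum the magnitudes of each area piece.
0–3 s: v = 0 at t = 2.2 s; triangle areas 12.1 + 1.6 = 13.7 m
3–5 s: |½(-4 + -1)(2)| = 5 m
5–10 s: v = 0 at t = 5.625 s; triangle areas 0.3125 + 15.3125 = 15.625 m
Total distance = 34.325 m

34.325 m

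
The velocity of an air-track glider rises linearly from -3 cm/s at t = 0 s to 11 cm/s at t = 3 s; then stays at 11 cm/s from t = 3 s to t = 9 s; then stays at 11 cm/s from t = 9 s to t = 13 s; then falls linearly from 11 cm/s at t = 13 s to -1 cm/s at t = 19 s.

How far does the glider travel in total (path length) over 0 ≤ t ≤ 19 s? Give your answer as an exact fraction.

Distance (not displacement) is the total path length: add the absolute areas under v-t.
0–3 s: v = 0 at t = 9/14 s; triangle areas 27/28 + 363/28 = 195/14 cm
3–9 s: |11| × 6 = 66 cm
9–13 s: |11| × 4 = 44 cm
13–19 s: v = 0 at t = 18.5 s; triangle areas 30.25 + 0.25 = 30.5 cm
Total distance = 1081/7 cm

1081/7 cm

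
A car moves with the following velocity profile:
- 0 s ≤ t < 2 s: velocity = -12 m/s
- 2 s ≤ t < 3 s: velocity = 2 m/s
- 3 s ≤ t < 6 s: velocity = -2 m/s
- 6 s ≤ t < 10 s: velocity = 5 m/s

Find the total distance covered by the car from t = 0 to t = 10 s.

52 m

Distance (not displacement) is the total path length: add the absolute areas under v-t.
0–2 s: |-12| × 2 = 24 m
2–3 s: |2| × 1 = 2 m
3–6 s: |-2| × 3 = 6 m
6–10 s: |5| × 4 = 20 m
Total distance = 52 m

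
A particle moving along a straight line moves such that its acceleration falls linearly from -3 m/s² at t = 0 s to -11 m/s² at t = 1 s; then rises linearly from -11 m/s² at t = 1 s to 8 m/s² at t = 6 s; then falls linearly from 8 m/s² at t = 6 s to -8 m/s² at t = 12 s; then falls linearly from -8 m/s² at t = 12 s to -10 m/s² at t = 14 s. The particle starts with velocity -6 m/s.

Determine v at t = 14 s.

Δv equals the area under the a-t graph; then v = v₀ + Δv.
0–1 s: ½(-3 + -11)(1) = -7 m/s
1–6 s: ½(-11 + 8)(5) = -7.5 m/s
6–12 s: ½(8 + -8)(6) = 0 m/s
12–14 s: ½(-8 + -10)(2) = -18 m/s
Δv = -32.5 m/s, so v(14) = -6 + (-32.5) = -38.5 m/s.

-38.5 m/s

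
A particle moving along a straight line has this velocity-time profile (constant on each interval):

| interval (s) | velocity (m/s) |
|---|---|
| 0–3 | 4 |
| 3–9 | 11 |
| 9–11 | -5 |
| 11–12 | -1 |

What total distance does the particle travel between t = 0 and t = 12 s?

Total distance travelled is ∫|v| dt — sum the magnitudes of each area piece.
0–3 s: |4| × 3 = 12 m
3–9 s: |11| × 6 = 66 m
9–11 s: |-5| × 2 = 10 m
11–12 s: |-1| × 1 = 1 m
Total distance = 89 m

89 m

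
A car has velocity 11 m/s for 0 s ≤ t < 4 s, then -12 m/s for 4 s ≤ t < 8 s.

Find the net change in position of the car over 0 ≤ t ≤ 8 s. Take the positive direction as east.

-4 m

Displacement is the signed area under the v-t curve.
0–4 s: 11 × 4 = 44 m
4–8 s: -12 × 4 = -48 m
Net displacement = -4 m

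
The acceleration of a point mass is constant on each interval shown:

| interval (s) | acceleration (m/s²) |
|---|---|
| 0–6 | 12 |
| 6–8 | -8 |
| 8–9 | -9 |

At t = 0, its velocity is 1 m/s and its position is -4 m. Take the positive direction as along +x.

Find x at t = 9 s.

400.5 m

On each constant-a segment, Δv = aΔt and Δx = v₀Δt + ½aΔt²; chain segment to segment.
0–6 s: v starts 1 m/s; Δx = 1·6 + ½·12·6² = 222 m; v ends 73 m/s.
6–8 s: v starts 73 m/s; Δx = 73·2 + ½·-8·2² = 130 m; v ends 57 m/s.
8–9 s: v starts 57 m/s; Δx = 57·1 + ½·-9·1² = 52.5 m; v ends 48 m/s.
x(9) = -4 + Σ Δx = 400.5 m.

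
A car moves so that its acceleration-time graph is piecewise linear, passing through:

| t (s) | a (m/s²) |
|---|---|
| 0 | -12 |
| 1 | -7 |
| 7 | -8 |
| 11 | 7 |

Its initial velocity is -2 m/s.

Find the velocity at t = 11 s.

-58.5 m/s

Δv equals the area under the a-t graph; then v = v₀ + Δv.
0–1 s: ½(-12 + -7)(1) = -9.5 m/s
1–7 s: ½(-7 + -8)(6) = -45 m/s
7–11 s: ½(-8 + 7)(4) = -2 m/s
Δv = -56.5 m/s, so v(11) = -2 + (-56.5) = -58.5 m/s.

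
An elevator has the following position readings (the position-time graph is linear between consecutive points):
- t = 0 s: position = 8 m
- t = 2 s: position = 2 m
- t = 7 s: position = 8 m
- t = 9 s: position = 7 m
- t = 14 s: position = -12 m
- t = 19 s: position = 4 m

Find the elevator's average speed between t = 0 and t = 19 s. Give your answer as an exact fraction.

Average speed = (total path length)/(elapsed time); on a piecewise-linear x-t graph the path length is Σ|Δx|.
0–2 s: |Δx| = |2 − 8| = 6 m
2–7 s: |Δx| = |8 − 2| = 6 m
7–9 s: |Δx| = |7 − 8| = 1 m
9–14 s: |Δx| = |-12 − 7| = 19 m
14–19 s: |Δx| = |4 − -12| = 16 m
Total path = 48 m; average speed = 48/19 = 48/19 m/s.

48/19 m/s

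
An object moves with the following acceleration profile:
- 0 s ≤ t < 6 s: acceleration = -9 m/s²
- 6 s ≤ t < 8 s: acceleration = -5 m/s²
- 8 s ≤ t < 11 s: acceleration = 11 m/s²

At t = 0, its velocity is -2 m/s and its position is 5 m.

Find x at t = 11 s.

-439.5 m

On each constant-a segment, Δv = aΔt and Δx = v₀Δt + ½aΔt²; chain segment to segment.
0–6 s: v starts -2 m/s; Δx = -2·6 + ½·-9·6² = -174 m; v ends -56 m/s.
6–8 s: v starts -56 m/s; Δx = -56·2 + ½·-5·2² = -122 m; v ends -66 m/s.
8–11 s: v starts -66 m/s; Δx = -66·3 + ½·11·3² = -148.5 m; v ends -33 m/s.
x(11) = 5 + Σ Δx = -439.5 m.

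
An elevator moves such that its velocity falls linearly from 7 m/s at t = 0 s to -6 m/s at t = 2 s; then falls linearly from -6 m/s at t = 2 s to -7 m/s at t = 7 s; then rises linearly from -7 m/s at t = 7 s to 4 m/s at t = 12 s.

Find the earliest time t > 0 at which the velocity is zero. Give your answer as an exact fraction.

v changes sign on 0–2 s (from 7 to -6); the graph is linear there, so v = 0 at t = 0 + (-7)·(2 − 0)/(-6 − 7) = 14/13 s.

t = 14/13 s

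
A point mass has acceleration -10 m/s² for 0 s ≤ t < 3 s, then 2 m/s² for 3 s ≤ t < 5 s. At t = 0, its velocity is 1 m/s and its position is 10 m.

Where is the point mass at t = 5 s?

On each constant-a segment, Δv = aΔt and Δx = v₀Δt + ½aΔt²; chain segment to segment.
0–3 s: v starts 1 m/s; Δx = 1·3 + ½·-10·3² = -42 m; v ends -29 m/s.
3–5 s: v starts -29 m/s; Δx = -29·2 + ½·2·2² = -54 m; v ends -25 m/s.
x(5) = 10 + Σ Δx = -86 m.

-86 m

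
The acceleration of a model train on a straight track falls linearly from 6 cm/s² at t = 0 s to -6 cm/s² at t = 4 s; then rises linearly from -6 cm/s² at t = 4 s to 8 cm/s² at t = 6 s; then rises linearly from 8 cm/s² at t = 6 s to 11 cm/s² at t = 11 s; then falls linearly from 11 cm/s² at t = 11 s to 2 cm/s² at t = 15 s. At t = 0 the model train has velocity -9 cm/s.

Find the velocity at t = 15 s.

66.5 cm/s

Δv equals the area under the a-t graph; then v = v₀ + Δv.
0–4 s: ½(6 + -6)(4) = 0 cm/s
4–6 s: ½(-6 + 8)(2) = 2 cm/s
6–11 s: ½(8 + 11)(5) = 47.5 cm/s
11–15 s: ½(11 + 2)(4) = 26 cm/s
Δv = 75.5 cm/s, so v(15) = -9 + (75.5) = 66.5 cm/s.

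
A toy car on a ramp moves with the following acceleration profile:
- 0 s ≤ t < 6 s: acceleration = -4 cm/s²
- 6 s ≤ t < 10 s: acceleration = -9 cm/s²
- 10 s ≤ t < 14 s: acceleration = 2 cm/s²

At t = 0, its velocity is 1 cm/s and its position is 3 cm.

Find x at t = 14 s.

On each constant-a segment, Δv = aΔt and Δx = v₀Δt + ½aΔt²; chain segment to segment.
0–6 s: v starts 1 cm/s; Δx = 1·6 + ½·-4·6² = -66 cm; v ends -23 cm/s.
6–10 s: v starts -23 cm/s; Δx = -23·4 + ½·-9·4² = -164 cm; v ends -59 cm/s.
10–14 s: v starts -59 cm/s; Δx = -59·4 + ½·2·4² = -220 cm; v ends -51 cm/s.
x(14) = 3 + Σ Δx = -447 cm.

-447 cm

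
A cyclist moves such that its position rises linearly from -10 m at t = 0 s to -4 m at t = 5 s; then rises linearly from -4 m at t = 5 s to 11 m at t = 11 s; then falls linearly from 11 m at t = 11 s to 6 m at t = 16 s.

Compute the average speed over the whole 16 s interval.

Average speed = (total path length)/(elapsed time); on a piecewise-linear x-t graph the path length is Σ|Δx|.
0–5 s: |Δx| = |-4 − -10| = 6 m
5–11 s: |Δx| = |11 − -4| = 15 m
11–16 s: |Δx| = |6 − 11| = 5 m
Total path = 26 m; average speed = 26/16 = 1.625 m/s.

1.625 m/s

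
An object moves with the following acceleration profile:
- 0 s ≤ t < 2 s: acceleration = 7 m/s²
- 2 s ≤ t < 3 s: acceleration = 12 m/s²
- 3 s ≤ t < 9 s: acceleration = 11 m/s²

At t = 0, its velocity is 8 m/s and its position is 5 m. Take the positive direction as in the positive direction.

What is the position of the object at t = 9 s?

465 m

On each constant-a segment, Δv = aΔt and Δx = v₀Δt + ½aΔt²; chain segment to segment.
0–2 s: v starts 8 m/s; Δx = 8·2 + ½·7·2² = 30 m; v ends 22 m/s.
2–3 s: v starts 22 m/s; Δx = 22·1 + ½·12·1² = 28 m; v ends 34 m/s.
3–9 s: v starts 34 m/s; Δx = 34·6 + ½·11·6² = 402 m; v ends 100 m/s.
x(9) = 5 + Σ Δx = 465 m.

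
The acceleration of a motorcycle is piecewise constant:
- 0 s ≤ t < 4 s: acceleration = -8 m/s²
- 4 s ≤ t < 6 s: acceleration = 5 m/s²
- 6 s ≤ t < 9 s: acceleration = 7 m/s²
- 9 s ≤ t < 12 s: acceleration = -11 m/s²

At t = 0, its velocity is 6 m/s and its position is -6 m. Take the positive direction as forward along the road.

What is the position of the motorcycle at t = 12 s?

On each constant-a segment, Δv = aΔt and Δx = v₀Δt + ½aΔt²; chain segment to segment.
0–4 s: v starts 6 m/s; Δx = 6·4 + ½·-8·4² = -40 m; v ends -26 m/s.
4–6 s: v starts -26 m/s; Δx = -26·2 + ½·5·2² = -42 m; v ends -16 m/s.
6–9 s: v starts -16 m/s; Δx = -16·3 + ½·7·3² = -16.5 m; v ends 5 m/s.
9–12 s: v starts 5 m/s; Δx = 5·3 + ½·-11·3² = -34.5 m; v ends -28 m/s.
x(12) = -6 + Σ Δx = -139 m.

-139 m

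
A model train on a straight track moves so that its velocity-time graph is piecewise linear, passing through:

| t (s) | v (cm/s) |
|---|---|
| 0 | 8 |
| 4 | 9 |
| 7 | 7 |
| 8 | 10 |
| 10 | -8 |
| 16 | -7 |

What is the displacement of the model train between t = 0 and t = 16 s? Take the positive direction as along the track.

23.5 cm

Displacement is the signed area under the v-t curve.
0–4 s: ½(8 + 9)(4) = 34 cm
4–7 s: ½(9 + 7)(3) = 24 cm
7–8 s: ½(7 + 10)(1) = 8.5 cm
8–10 s: ½(10 + -8)(2) = 2 cm
10–16 s: ½(-8 + -7)(6) = -45 cm
Net displacement = 23.5 cm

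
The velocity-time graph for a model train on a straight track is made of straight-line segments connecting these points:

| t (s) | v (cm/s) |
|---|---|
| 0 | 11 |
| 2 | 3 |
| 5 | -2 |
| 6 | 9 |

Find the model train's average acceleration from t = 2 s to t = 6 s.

1.5 cm/s²

Average acceleration = Δv/Δt = (9 − 3)/(6 − 2) = 1.5 cm/s².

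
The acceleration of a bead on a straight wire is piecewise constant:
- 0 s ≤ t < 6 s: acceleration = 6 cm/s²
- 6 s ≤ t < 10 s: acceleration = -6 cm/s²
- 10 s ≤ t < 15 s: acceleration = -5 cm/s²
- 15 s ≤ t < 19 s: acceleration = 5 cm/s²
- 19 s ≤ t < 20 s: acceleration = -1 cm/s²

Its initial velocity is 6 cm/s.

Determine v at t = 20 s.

Δv equals the area under the a-t graph; then v = v₀ + Δv.
0–6 s: 6 × 6 = 36 cm/s
6–10 s: -6 × 4 = -24 cm/s
10–15 s: -5 × 5 = -25 cm/s
15–19 s: 5 × 4 = 20 cm/s
19–20 s: -1 × 1 = -1 cm/s
Δv = 6 cm/s, so v(20) = 6 + (6) = 12 cm/s.

12 cm/s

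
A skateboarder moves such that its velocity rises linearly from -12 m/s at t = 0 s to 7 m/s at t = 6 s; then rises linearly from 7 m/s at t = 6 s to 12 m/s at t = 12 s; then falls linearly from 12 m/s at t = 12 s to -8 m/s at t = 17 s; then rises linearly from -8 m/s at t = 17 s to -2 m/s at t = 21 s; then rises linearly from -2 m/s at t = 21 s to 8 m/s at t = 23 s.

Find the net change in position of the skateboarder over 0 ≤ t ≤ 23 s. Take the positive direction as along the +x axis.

38 m

Net displacement equals the area under the velocity-time graph (areas below the axis count negative).
0–6 s: ½(-12 + 7)(6) = -15 m
6–12 s: ½(7 + 12)(6) = 57 m
12–17 s: ½(12 + -8)(5) = 10 m
17–21 s: ½(-8 + -2)(4) = -20 m
21–23 s: ½(-2 + 8)(2) = 6 m
Net displacement = 38 m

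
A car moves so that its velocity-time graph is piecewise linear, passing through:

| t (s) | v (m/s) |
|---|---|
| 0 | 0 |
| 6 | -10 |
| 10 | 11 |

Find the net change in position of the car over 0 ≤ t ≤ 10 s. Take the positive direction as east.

-28 m

Displacement is the signed area under the v-t curve.
0–6 s: ½(0 + -10)(6) = -30 m
6–10 s: ½(-10 + 11)(4) = 2 m
Net displacement = -28 m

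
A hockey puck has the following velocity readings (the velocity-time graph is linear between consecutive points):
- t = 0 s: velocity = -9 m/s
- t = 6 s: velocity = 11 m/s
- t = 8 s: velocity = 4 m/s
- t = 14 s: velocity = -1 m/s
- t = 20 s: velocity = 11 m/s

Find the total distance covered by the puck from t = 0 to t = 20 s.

86 m

Distance (not displacement) is the total path length: add the absolute areas under v-t.
0–6 s: v = 0 at t = 2.7 s; triangle areas 12.15 + 18.15 = 30.3 m
6–8 s: |½(11 + 4)(2)| = 15 m
8–14 s: v = 0 at t = 12.8 s; triangle areas 9.6 + 0.6 = 10.2 m
14–20 s: v = 0 at t = 14.5 s; triangle areas 0.25 + 30.25 = 30.5 m
Total distance = 86 m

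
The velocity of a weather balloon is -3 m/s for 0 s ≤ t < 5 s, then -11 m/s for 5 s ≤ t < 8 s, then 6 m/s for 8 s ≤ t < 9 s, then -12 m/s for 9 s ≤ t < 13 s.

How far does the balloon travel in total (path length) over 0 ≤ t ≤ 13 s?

Total distance travelled is ∫|v| dt — sum the magnitudes of each area piece.
0–5 s: |-3| × 5 = 15 m
5–8 s: |-11| × 3 = 33 m
8–9 s: |6| × 1 = 6 m
9–13 s: |-12| × 4 = 48 m
Total distance = 102 m

102 m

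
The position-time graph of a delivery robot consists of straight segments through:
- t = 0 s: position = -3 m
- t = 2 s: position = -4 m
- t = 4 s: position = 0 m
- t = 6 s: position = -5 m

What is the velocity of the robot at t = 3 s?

Velocity is the slope of the x-t graph on 2–4 s: (0 − -4)/(4 − 2) = 2 m/s.

2 m/s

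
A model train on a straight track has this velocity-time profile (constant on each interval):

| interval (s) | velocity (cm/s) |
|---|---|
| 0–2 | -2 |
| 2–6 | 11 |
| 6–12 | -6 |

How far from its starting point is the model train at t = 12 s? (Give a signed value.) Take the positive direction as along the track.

Net displacement equals the area under the velocity-time graph (areas below the axis count negative).
0–2 s: -2 × 2 = -4 cm
2–6 s: 11 × 4 = 44 cm
6–12 s: -6 × 6 = -36 cm
Net displacement = 4 cm

4 cm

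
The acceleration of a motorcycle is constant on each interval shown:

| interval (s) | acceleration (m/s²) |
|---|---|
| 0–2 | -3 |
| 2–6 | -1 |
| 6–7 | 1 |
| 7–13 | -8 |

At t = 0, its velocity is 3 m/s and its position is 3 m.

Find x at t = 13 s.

On each constant-a segment, Δv = aΔt and Δx = v₀Δt + ½aΔt²; chain segment to segment.
0–2 s: v starts 3 m/s; Δx = 3·2 + ½·-3·2² = 0 m; v ends -3 m/s.
2–6 s: v starts -3 m/s; Δx = -3·4 + ½·-1·4² = -20 m; v ends -7 m/s.
6–7 s: v starts -7 m/s; Δx = -7·1 + ½·1·1² = -6.5 m; v ends -6 m/s.
7–13 s: v starts -6 m/s; Δx = -6·6 + ½·-8·6² = -180 m; v ends -54 m/s.
x(13) = 3 + Σ Δx = -203.5 m.

-203.5 m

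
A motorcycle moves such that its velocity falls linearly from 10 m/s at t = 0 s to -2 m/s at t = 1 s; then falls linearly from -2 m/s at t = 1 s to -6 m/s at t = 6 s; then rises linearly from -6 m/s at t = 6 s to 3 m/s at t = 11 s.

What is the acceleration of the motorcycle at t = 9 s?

Acceleration is the slope of the v-t graph on 6–11 s: (3 − -6)/(11 − 6) = 1.8 m/s².

1.8 m/s²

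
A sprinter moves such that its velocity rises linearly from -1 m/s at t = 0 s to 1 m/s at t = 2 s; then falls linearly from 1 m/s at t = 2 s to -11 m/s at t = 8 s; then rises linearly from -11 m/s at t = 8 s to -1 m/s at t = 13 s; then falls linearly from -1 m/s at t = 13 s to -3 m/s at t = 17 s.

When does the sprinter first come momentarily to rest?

t = 1 s

v changes sign on 0–2 s (from -1 to 1); the graph is linear there, so v = 0 at t = 0 + (1)·(2 − 0)/(1 − -1) = 1 s.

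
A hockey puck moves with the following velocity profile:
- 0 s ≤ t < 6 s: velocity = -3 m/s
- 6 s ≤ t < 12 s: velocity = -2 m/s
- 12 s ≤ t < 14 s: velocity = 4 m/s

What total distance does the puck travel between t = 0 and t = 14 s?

38 m

Total distance travelled is ∫|v| dt — sum the magnitudes of each area piece.
0–6 s: |-3| × 6 = 18 m
6–12 s: |-2| × 6 = 12 m
12–14 s: |4| × 2 = 8 m
Total distance = 38 m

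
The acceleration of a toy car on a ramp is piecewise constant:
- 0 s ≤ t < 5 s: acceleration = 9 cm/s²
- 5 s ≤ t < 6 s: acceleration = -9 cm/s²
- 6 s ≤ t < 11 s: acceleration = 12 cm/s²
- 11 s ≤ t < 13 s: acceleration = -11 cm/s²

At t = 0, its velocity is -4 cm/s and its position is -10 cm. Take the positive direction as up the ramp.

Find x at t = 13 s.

On each constant-a segment, Δv = aΔt and Δx = v₀Δt + ½aΔt²; chain segment to segment.
0–5 s: v starts -4 cm/s; Δx = -4·5 + ½·9·5² = 92.5 cm; v ends 41 cm/s.
5–6 s: v starts 41 cm/s; Δx = 41·1 + ½·-9·1² = 36.5 cm; v ends 32 cm/s.
6–11 s: v starts 32 cm/s; Δx = 32·5 + ½·12·5² = 310 cm; v ends 92 cm/s.
11–13 s: v starts 92 cm/s; Δx = 92·2 + ½·-11·2² = 162 cm; v ends 70 cm/s.
x(13) = -10 + Σ Δx = 591 cm.

591 cm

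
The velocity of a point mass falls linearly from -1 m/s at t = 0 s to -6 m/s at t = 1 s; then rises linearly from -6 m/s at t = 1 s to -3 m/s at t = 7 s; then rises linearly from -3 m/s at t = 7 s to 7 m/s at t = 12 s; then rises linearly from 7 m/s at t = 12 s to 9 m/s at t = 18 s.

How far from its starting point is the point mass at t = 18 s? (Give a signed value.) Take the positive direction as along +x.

27.5 m

Displacement is the signed area under the v-t curve.
0–1 s: ½(-1 + -6)(1) = -3.5 m
1–7 s: ½(-6 + -3)(6) = -27 m
7–12 s: ½(-3 + 7)(5) = 10 m
12–18 s: ½(7 + 9)(6) = 48 m
Net displacement = 27.5 m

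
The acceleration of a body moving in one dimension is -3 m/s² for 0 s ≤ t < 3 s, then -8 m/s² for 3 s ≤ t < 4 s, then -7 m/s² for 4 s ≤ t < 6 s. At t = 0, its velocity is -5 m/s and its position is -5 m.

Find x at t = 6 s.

-109.5 m

On each constant-a segment, Δv = aΔt and Δx = v₀Δt + ½aΔt²; chain segment to segment.
0–3 s: v starts -5 m/s; Δx = -5·3 + ½·-3·3² = -28.5 m; v ends -14 m/s.
3–4 s: v starts -14 m/s; Δx = -14·1 + ½·-8·1² = -18 m; v ends -22 m/s.
4–6 s: v starts -22 m/s; Δx = -22·2 + ½·-7·2² = -58 m; v ends -36 m/s.
x(6) = -5 + Σ Δx = -109.5 m.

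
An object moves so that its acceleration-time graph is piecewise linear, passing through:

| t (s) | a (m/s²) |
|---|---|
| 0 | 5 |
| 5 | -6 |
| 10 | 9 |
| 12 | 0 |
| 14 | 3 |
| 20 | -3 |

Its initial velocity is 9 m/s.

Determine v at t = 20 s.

26 m/s

Δv equals the area under the a-t graph; then v = v₀ + Δv.
0–5 s: ½(5 + -6)(5) = -2.5 m/s
5–10 s: ½(-6 + 9)(5) = 7.5 m/s
10–12 s: ½(9 + 0)(2) = 9 m/s
12–14 s: ½(0 + 3)(2) = 3 m/s
14–20 s: ½(3 + -3)(6) = 0 m/s
Δv = 17 m/s, so v(20) = 9 + (17) = 26 m/s.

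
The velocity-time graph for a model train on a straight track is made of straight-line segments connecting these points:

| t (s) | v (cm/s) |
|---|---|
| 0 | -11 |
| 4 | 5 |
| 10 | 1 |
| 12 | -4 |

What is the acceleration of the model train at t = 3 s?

Acceleration is the slope of the v-t graph on 0–4 s: (5 − -11)/(4 − 0) = 4 cm/s².

4 cm/s²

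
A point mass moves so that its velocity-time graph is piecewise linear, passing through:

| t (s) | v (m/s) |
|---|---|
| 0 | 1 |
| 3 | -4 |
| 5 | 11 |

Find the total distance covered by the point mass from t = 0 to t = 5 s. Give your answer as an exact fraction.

Total distance travelled is ∫|v| dt — sum the magnitudes of each area piece.
0–3 s: v = 0 at t = 0.6 s; triangle areas 0.3 + 4.8 = 5.1 m
3–5 s: v = 0 at t = 53/15 s; triangle areas 16/15 + 121/15 = 137/15 m
Total distance = 427/30 m

427/30 m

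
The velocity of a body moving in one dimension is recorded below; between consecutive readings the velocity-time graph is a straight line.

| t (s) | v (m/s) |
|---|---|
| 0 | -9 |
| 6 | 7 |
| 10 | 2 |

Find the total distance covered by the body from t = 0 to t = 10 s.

42.375 m

Total distance travelled is ∫|v| dt — sum the magnitudes of each area piece.
0–6 s: v = 0 at t = 3.375 s; triangle areas 15.1875 + 9.1875 = 24.375 m
6–10 s: |½(7 + 2)(4)| = 18 m
Total distance = 42.375 m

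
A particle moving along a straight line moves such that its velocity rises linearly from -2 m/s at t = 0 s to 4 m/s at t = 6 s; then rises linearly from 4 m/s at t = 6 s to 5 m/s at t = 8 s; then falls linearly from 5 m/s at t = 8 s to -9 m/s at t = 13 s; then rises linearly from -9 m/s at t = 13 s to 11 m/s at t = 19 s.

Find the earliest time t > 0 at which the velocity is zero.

t = 2 s

v changes sign on 0–6 s (from -2 to 4); the graph is linear there, so v = 0 at t = 0 + (2)·(6 − 0)/(4 − -2) = 2 s.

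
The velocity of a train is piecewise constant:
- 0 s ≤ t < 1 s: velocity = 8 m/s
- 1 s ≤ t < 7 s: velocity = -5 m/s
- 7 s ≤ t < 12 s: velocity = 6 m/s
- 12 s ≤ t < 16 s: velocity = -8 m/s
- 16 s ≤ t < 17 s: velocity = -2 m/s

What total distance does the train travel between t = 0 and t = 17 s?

102 m

Total distance travelled is ∫|v| dt — sum the magnitudes of each area piece.
0–1 s: |8| × 1 = 8 m
1–7 s: |-5| × 6 = 30 m
7–12 s: |6| × 5 = 30 m
12–16 s: |-8| × 4 = 32 m
16–17 s: |-2| × 1 = 2 m
Total distance = 102 m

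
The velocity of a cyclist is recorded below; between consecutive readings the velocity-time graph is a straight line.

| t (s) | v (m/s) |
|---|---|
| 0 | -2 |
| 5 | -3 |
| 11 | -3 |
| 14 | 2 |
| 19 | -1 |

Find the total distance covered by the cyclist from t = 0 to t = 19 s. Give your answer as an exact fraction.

Distance (not displacement) is the total path length: add the absolute areas under v-t.
0–5 s: |½(-2 + -3)(5)| = 12.5 m
5–11 s: |-3| × 6 = 18 m
11–14 s: v = 0 at t = 12.8 s; triangle areas 2.7 + 1.2 = 3.9 m
14–19 s: v = 0 at t = 52/3 s; triangle areas 10/3 + 5/6 = 25/6 m
Total distance = 1157/30 m

1157/30 m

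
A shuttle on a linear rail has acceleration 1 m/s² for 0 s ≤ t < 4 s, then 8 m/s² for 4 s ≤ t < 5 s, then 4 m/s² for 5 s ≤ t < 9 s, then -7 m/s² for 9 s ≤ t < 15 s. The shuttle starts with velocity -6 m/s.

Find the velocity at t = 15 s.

Δv equals the area under the a-t graph; then v = v₀ + Δv.
0–4 s: 1 × 4 = 4 m/s
4–5 s: 8 × 1 = 8 m/s
5–9 s: 4 × 4 = 16 m/s
9–15 s: -7 × 6 = -42 m/s
Δv = -14 m/s, so v(15) = -6 + (-14) = -20 m/s.

-20 m/s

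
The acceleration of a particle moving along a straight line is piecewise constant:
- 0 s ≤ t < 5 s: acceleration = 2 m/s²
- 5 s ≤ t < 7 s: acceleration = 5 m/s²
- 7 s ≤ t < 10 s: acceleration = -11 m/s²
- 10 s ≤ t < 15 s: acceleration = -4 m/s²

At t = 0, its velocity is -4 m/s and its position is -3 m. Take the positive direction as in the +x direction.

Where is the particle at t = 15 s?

-112.5 m

On each constant-a segment, Δv = aΔt and Δx = v₀Δt + ½aΔt²; chain segment to segment.
0–5 s: v starts -4 m/s; Δx = -4·5 + ½·2·5² = 5 m; v ends 6 m/s.
5–7 s: v starts 6 m/s; Δx = 6·2 + ½·5·2² = 22 m; v ends 16 m/s.
7–10 s: v starts 16 m/s; Δx = 16·3 + ½·-11·3² = -1.5 m; v ends -17 m/s.
10–15 s: v starts -17 m/s; Δx = -17·5 + ½·-4·5² = -135 m; v ends -37 m/s.
x(15) = -3 + Σ Δx = -112.5 m.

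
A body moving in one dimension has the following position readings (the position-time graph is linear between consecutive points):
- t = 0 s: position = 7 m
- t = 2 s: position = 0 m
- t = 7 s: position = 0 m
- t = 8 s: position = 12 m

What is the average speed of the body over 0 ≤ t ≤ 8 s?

Average speed = (total path length)/(elapsed time); on a piecewise-linear x-t graph the path length is Σ|Δx|.
0–2 s: |Δx| = |0 − 7| = 7 m
2–7 s: |Δx| = |0 − 0| = 0 m
7–8 s: |Δx| = |12 − 0| = 12 m
Total path = 19 m; average speed = 19/8 = 2.375 m/s.

2.375 m/s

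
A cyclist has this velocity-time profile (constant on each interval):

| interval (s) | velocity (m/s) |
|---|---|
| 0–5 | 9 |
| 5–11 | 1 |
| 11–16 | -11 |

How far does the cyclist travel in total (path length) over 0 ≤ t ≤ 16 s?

Total distance travelled is ∫|v| dt — sum the magnitudes of each area piece.
0–5 s: |9| × 5 = 45 m
5–11 s: |1| × 6 = 6 m
11–16 s: |-11| × 5 = 55 m
Total distance = 106 m

106 m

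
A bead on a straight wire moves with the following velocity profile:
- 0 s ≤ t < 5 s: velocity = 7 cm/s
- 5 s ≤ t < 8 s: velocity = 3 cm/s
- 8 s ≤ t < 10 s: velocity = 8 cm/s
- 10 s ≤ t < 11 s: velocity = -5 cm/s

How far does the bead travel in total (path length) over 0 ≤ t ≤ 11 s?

Distance (not displacement) is the total path length: add the absolute areas under v-t.
0–5 s: |7| × 5 = 35 cm
5–8 s: |3| × 3 = 9 cm
8–10 s: |8| × 2 = 16 cm
10–11 s: |-5| × 1 = 5 cm
Total distance = 65 cm

65 cm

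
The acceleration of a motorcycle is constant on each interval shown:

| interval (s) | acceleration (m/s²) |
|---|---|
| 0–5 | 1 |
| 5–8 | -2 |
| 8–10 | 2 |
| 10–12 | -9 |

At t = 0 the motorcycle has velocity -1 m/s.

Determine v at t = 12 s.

-16 m/s

Δv equals the area under the a-t graph; then v = v₀ + Δv.
0–5 s: 1 × 5 = 5 m/s
5–8 s: -2 × 3 = -6 m/s
8–10 s: 2 × 2 = 4 m/s
10–12 s: -9 × 2 = -18 m/s
Δv = -15 m/s, so v(12) = -1 + (-15) = -16 m/s.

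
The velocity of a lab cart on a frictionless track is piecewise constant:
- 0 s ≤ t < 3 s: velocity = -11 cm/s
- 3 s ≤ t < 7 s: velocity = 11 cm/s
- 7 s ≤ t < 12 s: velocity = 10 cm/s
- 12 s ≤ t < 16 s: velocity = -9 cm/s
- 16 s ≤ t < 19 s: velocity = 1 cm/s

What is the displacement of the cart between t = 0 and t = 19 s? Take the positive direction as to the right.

Net displacement equals the area under the velocity-time graph (areas below the axis count negative).
0–3 s: -11 × 3 = -33 cm
3–7 s: 11 × 4 = 44 cm
7–12 s: 10 × 5 = 50 cm
12–16 s: -9 × 4 = -36 cm
16–19 s: 1 × 3 = 3 cm
Net displacement = 28 cm

28 cm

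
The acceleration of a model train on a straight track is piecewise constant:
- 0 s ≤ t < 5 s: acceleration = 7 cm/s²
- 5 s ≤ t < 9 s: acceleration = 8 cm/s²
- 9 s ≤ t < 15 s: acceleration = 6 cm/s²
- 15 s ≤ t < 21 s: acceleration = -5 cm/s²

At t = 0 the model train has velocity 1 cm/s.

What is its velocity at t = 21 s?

Δv equals the area under the a-t graph; then v = v₀ + Δv.
0–5 s: 7 × 5 = 35 cm/s
5–9 s: 8 × 4 = 32 cm/s
9–15 s: 6 × 6 = 36 cm/s
15–21 s: -5 × 6 = -30 cm/s
Δv = 73 cm/s, so v(21) = 1 + (73) = 74 cm/s.

74 cm/s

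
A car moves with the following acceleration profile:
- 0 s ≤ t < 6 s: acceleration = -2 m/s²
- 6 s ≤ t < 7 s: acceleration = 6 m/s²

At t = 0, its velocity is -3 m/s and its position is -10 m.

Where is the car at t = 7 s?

On each constant-a segment, Δv = aΔt and Δx = v₀Δt + ½aΔt²; chain segment to segment.
0–6 s: v starts -3 m/s; Δx = -3·6 + ½·-2·6² = -54 m; v ends -15 m/s.
6–7 s: v starts -15 m/s; Δx = -15·1 + ½·6·1² = -12 m; v ends -9 m/s.
x(7) = -10 + Σ Δx = -76 m.

-76 m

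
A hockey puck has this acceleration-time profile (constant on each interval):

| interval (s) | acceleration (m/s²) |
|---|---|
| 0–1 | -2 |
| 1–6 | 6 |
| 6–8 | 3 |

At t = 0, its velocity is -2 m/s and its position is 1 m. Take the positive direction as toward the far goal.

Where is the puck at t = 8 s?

On each constant-a segment, Δv = aΔt and Δx = v₀Δt + ½aΔt²; chain segment to segment.
0–1 s: v starts -2 m/s; Δx = -2·1 + ½·-2·1² = -3 m; v ends -4 m/s.
1–6 s: v starts -4 m/s; Δx = -4·5 + ½·6·5² = 55 m; v ends 26 m/s.
6–8 s: v starts 26 m/s; Δx = 26·2 + ½·3·2² = 58 m; v ends 32 m/s.
x(8) = 1 + Σ Δx = 111 m.

111 m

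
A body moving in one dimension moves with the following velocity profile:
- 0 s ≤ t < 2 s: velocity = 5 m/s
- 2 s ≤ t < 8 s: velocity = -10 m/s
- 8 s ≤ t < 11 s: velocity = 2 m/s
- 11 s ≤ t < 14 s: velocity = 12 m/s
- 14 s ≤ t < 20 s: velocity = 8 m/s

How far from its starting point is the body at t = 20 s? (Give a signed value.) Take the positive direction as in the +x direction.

40 m

Displacement is the signed area under the v-t curve.
0–2 s: 5 × 2 = 10 m
2–8 s: -10 × 6 = -60 m
8–11 s: 2 × 3 = 6 m
11–14 s: 12 × 3 = 36 m
14–20 s: 8 × 6 = 48 m
Net displacement = 40 m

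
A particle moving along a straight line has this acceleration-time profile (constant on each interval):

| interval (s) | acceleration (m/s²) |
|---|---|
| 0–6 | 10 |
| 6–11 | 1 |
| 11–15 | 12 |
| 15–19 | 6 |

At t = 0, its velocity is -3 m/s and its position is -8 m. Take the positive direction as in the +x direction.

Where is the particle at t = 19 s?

1283.5 m

On each constant-a segment, Δv = aΔt and Δx = v₀Δt + ½aΔt²; chain segment to segment.
0–6 s: v starts -3 m/s; Δx = -3·6 + ½·10·6² = 162 m; v ends 57 m/s.
6–11 s: v starts 57 m/s; Δx = 57·5 + ½·1·5² = 297.5 m; v ends 62 m/s.
11–15 s: v starts 62 m/s; Δx = 62·4 + ½·12·4² = 344 m; v ends 110 m/s.
15–19 s: v starts 110 m/s; Δx = 110·4 + ½·6·4² = 488 m; v ends 134 m/s.
x(19) = -8 + Σ Δx = 1283.5 m.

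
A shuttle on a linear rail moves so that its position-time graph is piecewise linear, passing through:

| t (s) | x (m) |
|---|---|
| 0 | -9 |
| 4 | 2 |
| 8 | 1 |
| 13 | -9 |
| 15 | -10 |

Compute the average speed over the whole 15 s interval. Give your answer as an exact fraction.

23/15 m/s

Average speed = (total path length)/(elapsed time); on a piecewise-linear x-t graph the path length is Σ|Δx|.
0–4 s: |Δx| = |2 − -9| = 11 m
4–8 s: |Δx| = |1 − 2| = 1 m
8–13 s: |Δx| = |-9 − 1| = 10 m
13–15 s: |Δx| = |-10 − -9| = 1 m
Total path = 23 m; average speed = 23/15 = 23/15 m/s.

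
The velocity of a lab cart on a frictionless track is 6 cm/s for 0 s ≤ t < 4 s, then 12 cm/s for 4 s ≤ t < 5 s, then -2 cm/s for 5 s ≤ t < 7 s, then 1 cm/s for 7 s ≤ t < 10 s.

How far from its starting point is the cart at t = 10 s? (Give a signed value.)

Displacement is the signed area under the v-t curve.
0–4 s: 6 × 4 = 24 cm
4–5 s: 12 × 1 = 12 cm
5–7 s: -2 × 2 = -4 cm
7–10 s: 1 × 3 = 3 cm
Net displacement = 35 cm

35 cm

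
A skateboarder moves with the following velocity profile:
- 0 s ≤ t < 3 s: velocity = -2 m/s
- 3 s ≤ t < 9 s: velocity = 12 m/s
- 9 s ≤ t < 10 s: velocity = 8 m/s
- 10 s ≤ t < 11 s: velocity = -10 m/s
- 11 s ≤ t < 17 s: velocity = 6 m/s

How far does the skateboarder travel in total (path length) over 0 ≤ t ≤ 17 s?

Distance (not displacement) is the total path length: add the absolute areas under v-t.
0–3 s: |-2| × 3 = 6 m
3–9 s: |12| × 6 = 72 m
9–10 s: |8| × 1 = 8 m
10–11 s: |-10| × 1 = 10 m
11–17 s: |6| × 6 = 36 m
Total distance = 132 m

132 m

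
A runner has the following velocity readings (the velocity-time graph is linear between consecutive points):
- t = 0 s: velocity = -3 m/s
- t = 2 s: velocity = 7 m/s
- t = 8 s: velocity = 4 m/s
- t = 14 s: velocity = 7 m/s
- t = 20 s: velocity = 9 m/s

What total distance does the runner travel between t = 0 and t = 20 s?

119.8 m

Total distance travelled is ∫|v| dt — sum the magnitudes of each area piece.
0–2 s: v = 0 at t = 0.6 s; triangle areas 0.9 + 4.9 = 5.8 m
2–8 s: |½(7 + 4)(6)| = 33 m
8–14 s: |½(4 + 7)(6)| = 33 m
14–20 s: |½(7 + 9)(6)| = 48 m
Total distance = 119.8 m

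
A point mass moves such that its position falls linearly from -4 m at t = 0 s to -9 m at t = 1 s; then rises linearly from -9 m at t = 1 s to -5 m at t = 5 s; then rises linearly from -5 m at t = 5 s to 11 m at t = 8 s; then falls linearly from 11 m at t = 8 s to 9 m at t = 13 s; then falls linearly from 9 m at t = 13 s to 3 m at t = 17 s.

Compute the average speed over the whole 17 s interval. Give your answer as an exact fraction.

Average speed = (total path length)/(elapsed time); on a piecewise-linear x-t graph the path length is Σ|Δx|.
0–1 s: |Δx| = |-9 − -4| = 5 m
1–5 s: |Δx| = |-5 − -9| = 4 m
5–8 s: |Δx| = |11 − -5| = 16 m
8–13 s: |Δx| = |9 − 11| = 2 m
13–17 s: |Δx| = |3 − 9| = 6 m
Total path = 33 m; average speed = 33/17 = 33/17 m/s.

33/17 m/s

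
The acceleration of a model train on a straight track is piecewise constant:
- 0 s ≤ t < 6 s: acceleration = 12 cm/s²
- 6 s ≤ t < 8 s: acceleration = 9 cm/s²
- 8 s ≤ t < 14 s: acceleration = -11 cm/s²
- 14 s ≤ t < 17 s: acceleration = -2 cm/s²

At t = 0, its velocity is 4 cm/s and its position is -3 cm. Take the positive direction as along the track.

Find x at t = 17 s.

848 cm

On each constant-a segment, Δv = aΔt and Δx = v₀Δt + ½aΔt²; chain segment to segment.
0–6 s: v starts 4 cm/s; Δx = 4·6 + ½·12·6² = 240 cm; v ends 76 cm/s.
6–8 s: v starts 76 cm/s; Δx = 76·2 + ½·9·2² = 170 cm; v ends 94 cm/s.
8–14 s: v starts 94 cm/s; Δx = 94·6 + ½·-11·6² = 366 cm; v ends 28 cm/s.
14–17 s: v starts 28 cm/s; Δx = 28·3 + ½·-2·3² = 75 cm; v ends 22 cm/s.
x(17) = -3 + Σ Δx = 848 cm.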